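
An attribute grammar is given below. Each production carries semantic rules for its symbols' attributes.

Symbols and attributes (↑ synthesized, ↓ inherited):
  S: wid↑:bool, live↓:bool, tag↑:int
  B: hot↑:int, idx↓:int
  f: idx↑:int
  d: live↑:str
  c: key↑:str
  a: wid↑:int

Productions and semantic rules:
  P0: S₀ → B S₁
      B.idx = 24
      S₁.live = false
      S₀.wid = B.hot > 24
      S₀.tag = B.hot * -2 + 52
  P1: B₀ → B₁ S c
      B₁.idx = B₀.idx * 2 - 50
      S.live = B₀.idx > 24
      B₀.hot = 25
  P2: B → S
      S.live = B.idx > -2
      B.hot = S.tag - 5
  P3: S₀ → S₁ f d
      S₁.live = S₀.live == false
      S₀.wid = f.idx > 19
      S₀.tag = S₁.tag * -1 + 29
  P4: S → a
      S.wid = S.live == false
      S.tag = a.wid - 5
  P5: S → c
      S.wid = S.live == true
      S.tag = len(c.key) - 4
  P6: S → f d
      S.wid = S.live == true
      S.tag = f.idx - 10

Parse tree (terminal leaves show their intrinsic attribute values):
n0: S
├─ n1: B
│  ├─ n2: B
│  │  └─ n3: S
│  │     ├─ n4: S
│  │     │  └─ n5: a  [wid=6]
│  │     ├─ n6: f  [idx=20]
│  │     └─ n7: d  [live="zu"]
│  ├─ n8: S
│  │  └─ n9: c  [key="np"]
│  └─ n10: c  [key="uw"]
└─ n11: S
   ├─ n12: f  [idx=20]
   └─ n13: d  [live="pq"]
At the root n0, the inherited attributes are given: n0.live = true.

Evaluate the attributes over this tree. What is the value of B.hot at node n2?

23

1. n0.live = true  [given at root]
2. n1.idx = 24  [24]
3. n2.idx = -2  [B₀.idx * 2 - 50]
4. n3.live = false  [B.idx > -2]
5. n4.live = true  [S₀.live == false]
6. n5.wid = 6  [terminal]
7. n4.wid = false  [S.live == false]
8. n4.tag = 1  [a.wid - 5]
9. n6.idx = 20  [terminal]
10. n7.live = "zu"  [terminal]
11. n3.wid = true  [f.idx > 19]
12. n3.tag = 28  [S₁.tag * -1 + 29]
13. n2.hot = 23  [S.tag - 5]
14. n8.live = false  [B₀.idx > 24]
15. n9.key = "np"  [terminal]
16. n8.wid = false  [S.live == true]
17. n8.tag = -2  [len(c.key) - 4]
18. n10.key = "uw"  [terminal]
19. n1.hot = 25  [25]
20. n11.live = false  [false]
21. n12.idx = 20  [terminal]
22. n13.live = "pq"  [terminal]
23. n11.wid = false  [S.live == true]
24. n11.tag = 10  [f.idx - 10]
25. n0.wid = true  [B.hot > 24]
26. n0.tag = 2  [B.hot * -2 + 52]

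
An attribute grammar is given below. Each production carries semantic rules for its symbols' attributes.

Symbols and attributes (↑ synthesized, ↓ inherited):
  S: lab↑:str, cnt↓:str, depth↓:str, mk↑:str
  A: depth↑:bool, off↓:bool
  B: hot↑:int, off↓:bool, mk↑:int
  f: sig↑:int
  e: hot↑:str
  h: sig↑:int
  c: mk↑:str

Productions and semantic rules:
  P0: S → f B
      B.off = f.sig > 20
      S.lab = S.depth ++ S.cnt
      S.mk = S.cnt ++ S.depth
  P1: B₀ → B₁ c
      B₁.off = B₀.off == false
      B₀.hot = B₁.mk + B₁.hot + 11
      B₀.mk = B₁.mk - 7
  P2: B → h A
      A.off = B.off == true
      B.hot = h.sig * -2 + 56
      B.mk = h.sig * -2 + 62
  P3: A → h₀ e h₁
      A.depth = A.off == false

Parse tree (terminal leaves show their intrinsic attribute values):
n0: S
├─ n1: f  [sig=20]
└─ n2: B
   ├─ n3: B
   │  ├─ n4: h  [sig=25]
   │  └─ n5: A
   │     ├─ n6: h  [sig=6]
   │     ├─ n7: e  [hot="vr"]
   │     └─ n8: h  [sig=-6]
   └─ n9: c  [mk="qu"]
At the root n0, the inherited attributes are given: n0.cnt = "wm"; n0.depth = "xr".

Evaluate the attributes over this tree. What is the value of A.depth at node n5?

false

1. n0.cnt = "wm"  [given at root]
2. n0.depth = "xr"  [given at root]
3. n1.sig = 20  [terminal]
4. n2.off = false  [f.sig > 20]
5. n3.off = true  [B₀.off == false]
6. n4.sig = 25  [terminal]
7. n5.off = true  [B.off == true]
8. n6.sig = 6  [terminal]
9. n7.hot = "vr"  [terminal]
10. n8.sig = -6  [terminal]
11. n5.depth = false  [A.off == false]
12. n3.hot = 6  [h.sig * -2 + 56]
13. n3.mk = 12  [h.sig * -2 + 62]
14. n9.mk = "qu"  [terminal]
15. n2.hot = 29  [B₁.mk + B₁.hot + 11]
16. n2.mk = 5  [B₁.mk - 7]
17. n0.lab = "xrwm"  [S.depth ++ S.cnt]
18. n0.mk = "wmxr"  [S.cnt ++ S.depth]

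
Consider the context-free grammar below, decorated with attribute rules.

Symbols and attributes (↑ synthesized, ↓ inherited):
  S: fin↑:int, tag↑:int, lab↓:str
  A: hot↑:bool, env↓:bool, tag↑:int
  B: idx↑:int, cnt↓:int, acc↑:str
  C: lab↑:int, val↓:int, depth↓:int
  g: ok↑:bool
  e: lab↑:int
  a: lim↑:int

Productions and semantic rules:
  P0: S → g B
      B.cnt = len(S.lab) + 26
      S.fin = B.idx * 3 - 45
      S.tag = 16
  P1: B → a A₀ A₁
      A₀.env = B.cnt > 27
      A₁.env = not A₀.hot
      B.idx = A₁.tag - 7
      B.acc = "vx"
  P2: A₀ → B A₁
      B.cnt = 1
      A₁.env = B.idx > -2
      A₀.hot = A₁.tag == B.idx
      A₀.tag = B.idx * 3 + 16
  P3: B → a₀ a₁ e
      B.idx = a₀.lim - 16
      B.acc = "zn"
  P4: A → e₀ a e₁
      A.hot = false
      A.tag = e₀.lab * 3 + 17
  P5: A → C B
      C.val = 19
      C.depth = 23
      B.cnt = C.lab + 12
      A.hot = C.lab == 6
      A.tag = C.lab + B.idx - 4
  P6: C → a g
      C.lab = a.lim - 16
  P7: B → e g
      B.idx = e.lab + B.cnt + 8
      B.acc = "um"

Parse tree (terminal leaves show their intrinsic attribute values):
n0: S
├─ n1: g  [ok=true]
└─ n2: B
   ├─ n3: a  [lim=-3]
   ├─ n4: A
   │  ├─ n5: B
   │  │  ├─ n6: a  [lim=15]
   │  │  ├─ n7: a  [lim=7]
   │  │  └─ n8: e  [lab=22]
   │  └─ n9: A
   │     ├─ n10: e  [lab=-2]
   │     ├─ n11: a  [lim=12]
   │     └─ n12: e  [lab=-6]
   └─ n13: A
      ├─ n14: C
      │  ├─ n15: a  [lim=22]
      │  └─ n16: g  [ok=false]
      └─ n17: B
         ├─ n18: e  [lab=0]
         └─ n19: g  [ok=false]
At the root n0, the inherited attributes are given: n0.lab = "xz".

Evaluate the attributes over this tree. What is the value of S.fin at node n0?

18

1. n0.lab = "xz"  [given at root]
2. n1.ok = true  [terminal]
3. n2.cnt = 28  [len(S.lab) + 26]
4. n3.lim = -3  [terminal]
5. n4.env = true  [B.cnt > 27]
6. n5.cnt = 1  [1]
7. n6.lim = 15  [terminal]
8. n7.lim = 7  [terminal]
9. n8.lab = 22  [terminal]
10. n5.idx = -1  [a₀.lim - 16]
11. n5.acc = "zn"  ["zn"]
12. n9.env = true  [B.idx > -2]
13. n10.lab = -2  [terminal]
14. n11.lim = 12  [terminal]
15. n12.lab = -6  [terminal]
16. n9.hot = false  [false]
17. n9.tag = 11  [e₀.lab * 3 + 17]
18. n4.hot = false  [A₁.tag == B.idx]
19. n4.tag = 13  [B.idx * 3 + 16]
20. n13.env = true  [not A₀.hot]
21. n14.val = 19  [19]
22. n14.depth = 23  [23]
23. n15.lim = 22  [terminal]
24. n16.ok = false  [terminal]
25. n14.lab = 6  [a.lim - 16]
26. n17.cnt = 18  [C.lab + 12]
27. n18.lab = 0  [terminal]
28. n19.ok = false  [terminal]
29. n17.idx = 26  [e.lab + B.cnt + 8]
30. n17.acc = "um"  ["um"]
31. n13.hot = true  [C.lab == 6]
32. n13.tag = 28  [C.lab + B.idx - 4]
33. n2.idx = 21  [A₁.tag - 7]
34. n2.acc = "vx"  ["vx"]
35. n0.fin = 18  [B.idx * 3 - 45]
36. n0.tag = 16  [16]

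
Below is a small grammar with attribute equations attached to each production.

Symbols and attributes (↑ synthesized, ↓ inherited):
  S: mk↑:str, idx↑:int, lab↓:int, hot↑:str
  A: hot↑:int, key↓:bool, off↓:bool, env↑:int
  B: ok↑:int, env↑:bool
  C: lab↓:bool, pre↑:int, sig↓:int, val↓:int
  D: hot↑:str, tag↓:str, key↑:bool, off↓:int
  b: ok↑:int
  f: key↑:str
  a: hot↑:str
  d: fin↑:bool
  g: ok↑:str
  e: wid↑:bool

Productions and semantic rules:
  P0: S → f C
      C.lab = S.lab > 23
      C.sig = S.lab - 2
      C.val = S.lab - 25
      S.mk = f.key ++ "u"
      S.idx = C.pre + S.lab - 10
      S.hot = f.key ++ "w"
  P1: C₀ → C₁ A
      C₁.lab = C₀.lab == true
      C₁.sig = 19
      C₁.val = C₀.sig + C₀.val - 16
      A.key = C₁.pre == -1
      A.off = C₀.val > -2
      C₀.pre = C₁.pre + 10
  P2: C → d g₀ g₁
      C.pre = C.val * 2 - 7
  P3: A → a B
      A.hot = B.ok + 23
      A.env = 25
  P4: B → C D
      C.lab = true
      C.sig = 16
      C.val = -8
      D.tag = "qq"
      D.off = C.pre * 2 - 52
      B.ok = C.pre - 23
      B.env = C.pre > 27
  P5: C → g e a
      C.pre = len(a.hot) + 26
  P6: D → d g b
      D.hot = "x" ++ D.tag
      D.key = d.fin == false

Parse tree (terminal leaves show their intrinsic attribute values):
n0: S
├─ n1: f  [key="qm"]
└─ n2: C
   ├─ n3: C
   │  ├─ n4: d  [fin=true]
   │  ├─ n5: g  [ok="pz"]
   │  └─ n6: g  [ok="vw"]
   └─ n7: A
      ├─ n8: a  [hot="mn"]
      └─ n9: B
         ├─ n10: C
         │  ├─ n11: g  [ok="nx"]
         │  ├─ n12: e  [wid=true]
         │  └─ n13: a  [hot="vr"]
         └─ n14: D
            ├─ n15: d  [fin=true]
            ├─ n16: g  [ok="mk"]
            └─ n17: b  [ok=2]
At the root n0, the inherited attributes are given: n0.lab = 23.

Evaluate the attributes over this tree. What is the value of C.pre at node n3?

-1

1. n0.lab = 23  [given at root]
2. n1.key = "qm"  [terminal]
3. n2.lab = false  [S.lab > 23]
4. n2.sig = 21  [S.lab - 2]
5. n2.val = -2  [S.lab - 25]
6. n3.lab = false  [C₀.lab == true]
7. n3.sig = 19  [19]
8. n3.val = 3  [C₀.sig + C₀.val - 16]
9. n4.fin = true  [terminal]
10. n5.ok = "pz"  [terminal]
11. n6.ok = "vw"  [terminal]
12. n3.pre = -1  [C.val * 2 - 7]
13. n7.key = true  [C₁.pre == -1]
14. n7.off = false  [C₀.val > -2]
15. n8.hot = "mn"  [terminal]
16. n10.lab = true  [true]
17. n10.sig = 16  [16]
18. n10.val = -8  [-8]
19. n11.ok = "nx"  [terminal]
20. n12.wid = true  [terminal]
21. n13.hot = "vr"  [terminal]
22. n10.pre = 28  [len(a.hot) + 26]
23. n14.tag = "qq"  ["qq"]
24. n14.off = 4  [C.pre * 2 - 52]
25. n15.fin = true  [terminal]
26. n16.ok = "mk"  [terminal]
27. n17.ok = 2  [terminal]
28. n14.hot = "xqq"  ["x" ++ D.tag]
29. n14.key = false  [d.fin == false]
30. n9.ok = 5  [C.pre - 23]
31. n9.env = true  [C.pre > 27]
32. n7.hot = 28  [B.ok + 23]
33. n7.env = 25  [25]
34. n2.pre = 9  [C₁.pre + 10]
35. n0.mk = "qmu"  [f.key ++ "u"]
36. n0.idx = 22  [C.pre + S.lab - 10]
37. n0.hot = "qmw"  [f.key ++ "w"]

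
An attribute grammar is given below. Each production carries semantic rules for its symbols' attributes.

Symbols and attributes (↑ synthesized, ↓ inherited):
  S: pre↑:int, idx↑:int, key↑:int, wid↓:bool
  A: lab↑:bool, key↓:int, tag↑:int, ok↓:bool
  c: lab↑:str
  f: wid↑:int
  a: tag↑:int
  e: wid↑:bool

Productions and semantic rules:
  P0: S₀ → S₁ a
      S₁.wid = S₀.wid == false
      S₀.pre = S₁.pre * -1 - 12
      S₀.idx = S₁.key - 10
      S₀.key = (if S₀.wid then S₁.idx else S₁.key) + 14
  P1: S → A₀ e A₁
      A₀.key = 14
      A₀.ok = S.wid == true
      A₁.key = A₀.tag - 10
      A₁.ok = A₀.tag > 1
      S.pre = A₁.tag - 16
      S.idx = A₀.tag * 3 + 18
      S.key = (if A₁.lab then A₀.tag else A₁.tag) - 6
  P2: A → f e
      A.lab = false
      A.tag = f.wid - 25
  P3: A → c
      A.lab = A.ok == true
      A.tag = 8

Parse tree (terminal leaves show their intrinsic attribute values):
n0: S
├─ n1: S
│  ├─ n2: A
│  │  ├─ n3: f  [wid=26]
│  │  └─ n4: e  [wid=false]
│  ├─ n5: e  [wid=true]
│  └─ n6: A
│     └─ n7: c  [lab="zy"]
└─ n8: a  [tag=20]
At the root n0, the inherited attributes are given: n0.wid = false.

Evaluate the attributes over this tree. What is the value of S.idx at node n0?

1. n0.wid = false  [given at root]
2. n1.wid = true  [S₀.wid == false]
3. n2.key = 14  [14]
4. n2.ok = true  [S.wid == true]
5. n3.wid = 26  [terminal]
6. n4.wid = false  [terminal]
7. n2.lab = false  [false]
8. n2.tag = 1  [f.wid - 25]
9. n5.wid = true  [terminal]
10. n6.key = -9  [A₀.tag - 10]
11. n6.ok = false  [A₀.tag > 1]
12. n7.lab = "zy"  [terminal]
13. n6.lab = false  [A.ok == true]
14. n6.tag = 8  [8]
15. n1.pre = -8  [A₁.tag - 16]
16. n1.idx = 21  [A₀.tag * 3 + 18]
17. n1.key = 2  [(if A₁.lab then A₀.tag else A₁.tag) - 6]
18. n8.tag = 20  [terminal]
19. n0.pre = -4  [S₁.pre * -1 - 12]
20. n0.idx = -8  [S₁.key - 10]
21. n0.key = 16  [(if S₀.wid then S₁.idx else S₁.key) + 14]

-8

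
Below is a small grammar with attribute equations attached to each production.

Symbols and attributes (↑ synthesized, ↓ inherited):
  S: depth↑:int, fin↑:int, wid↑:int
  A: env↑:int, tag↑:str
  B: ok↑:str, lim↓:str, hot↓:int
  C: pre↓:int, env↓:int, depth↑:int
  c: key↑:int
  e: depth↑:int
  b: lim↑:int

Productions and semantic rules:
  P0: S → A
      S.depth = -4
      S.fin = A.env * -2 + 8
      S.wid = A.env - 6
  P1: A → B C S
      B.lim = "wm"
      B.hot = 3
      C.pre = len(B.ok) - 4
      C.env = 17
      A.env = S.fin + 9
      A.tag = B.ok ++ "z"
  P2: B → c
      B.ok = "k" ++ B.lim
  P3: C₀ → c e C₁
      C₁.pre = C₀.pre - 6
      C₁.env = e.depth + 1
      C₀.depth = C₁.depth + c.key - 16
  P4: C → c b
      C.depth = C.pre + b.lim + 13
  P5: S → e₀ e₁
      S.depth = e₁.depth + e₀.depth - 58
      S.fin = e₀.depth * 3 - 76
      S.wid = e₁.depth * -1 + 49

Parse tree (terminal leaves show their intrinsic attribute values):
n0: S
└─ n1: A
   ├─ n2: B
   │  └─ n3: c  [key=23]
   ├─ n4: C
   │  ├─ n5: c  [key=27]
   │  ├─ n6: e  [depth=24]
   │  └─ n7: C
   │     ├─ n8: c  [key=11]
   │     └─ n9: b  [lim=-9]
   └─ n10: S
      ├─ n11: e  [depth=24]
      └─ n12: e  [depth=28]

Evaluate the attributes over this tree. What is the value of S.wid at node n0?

-1

1. n2.lim = "wm"  ["wm"]
2. n2.hot = 3  [3]
3. n3.key = 23  [terminal]
4. n2.ok = "kwm"  ["k" ++ B.lim]
5. n4.pre = -1  [len(B.ok) - 4]
6. n4.env = 17  [17]
7. n5.key = 27  [terminal]
8. n6.depth = 24  [terminal]
9. n7.pre = -7  [C₀.pre - 6]
10. n7.env = 25  [e.depth + 1]
11. n8.key = 11  [terminal]
12. n9.lim = -9  [terminal]
13. n7.depth = -3  [C.pre + b.lim + 13]
14. n4.depth = 8  [C₁.depth + c.key - 16]
15. n11.depth = 24  [terminal]
16. n12.depth = 28  [terminal]
17. n10.depth = -6  [e₁.depth + e₀.depth - 58]
18. n10.fin = -4  [e₀.depth * 3 - 76]
19. n10.wid = 21  [e₁.depth * -1 + 49]
20. n1.env = 5  [S.fin + 9]
21. n1.tag = "kwmz"  [B.ok ++ "z"]
22. n0.depth = -4  [-4]
23. n0.fin = -2  [A.env * -2 + 8]
24. n0.wid = -1  [A.env - 6]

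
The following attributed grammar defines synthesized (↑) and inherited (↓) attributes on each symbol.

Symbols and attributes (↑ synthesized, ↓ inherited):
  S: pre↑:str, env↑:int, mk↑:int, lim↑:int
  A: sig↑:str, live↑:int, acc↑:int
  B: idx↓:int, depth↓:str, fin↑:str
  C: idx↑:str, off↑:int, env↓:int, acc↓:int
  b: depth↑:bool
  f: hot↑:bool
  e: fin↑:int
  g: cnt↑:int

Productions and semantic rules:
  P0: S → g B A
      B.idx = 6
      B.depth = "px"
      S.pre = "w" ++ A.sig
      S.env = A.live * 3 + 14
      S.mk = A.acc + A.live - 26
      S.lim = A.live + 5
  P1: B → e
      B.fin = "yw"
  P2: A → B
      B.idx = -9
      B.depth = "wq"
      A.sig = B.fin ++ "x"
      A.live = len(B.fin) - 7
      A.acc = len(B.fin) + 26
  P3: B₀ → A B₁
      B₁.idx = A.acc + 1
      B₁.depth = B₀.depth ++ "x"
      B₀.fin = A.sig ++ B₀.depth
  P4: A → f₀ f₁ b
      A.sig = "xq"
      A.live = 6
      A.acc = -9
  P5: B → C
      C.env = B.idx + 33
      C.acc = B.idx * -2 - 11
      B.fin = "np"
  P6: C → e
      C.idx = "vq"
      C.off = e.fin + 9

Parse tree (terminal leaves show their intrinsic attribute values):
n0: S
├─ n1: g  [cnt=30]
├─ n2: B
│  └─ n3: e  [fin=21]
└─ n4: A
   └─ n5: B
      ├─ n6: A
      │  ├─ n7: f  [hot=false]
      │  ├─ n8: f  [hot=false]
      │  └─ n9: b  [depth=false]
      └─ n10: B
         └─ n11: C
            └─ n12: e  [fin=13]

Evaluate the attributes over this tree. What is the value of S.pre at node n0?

"wxqwqx"

1. n1.cnt = 30  [terminal]
2. n2.idx = 6  [6]
3. n2.depth = "px"  ["px"]
4. n3.fin = 21  [terminal]
5. n2.fin = "yw"  ["yw"]
6. n5.idx = -9  [-9]
7. n5.depth = "wq"  ["wq"]
8. n7.hot = false  [terminal]
9. n8.hot = false  [terminal]
10. n9.depth = false  [terminal]
11. n6.sig = "xq"  ["xq"]
12. n6.live = 6  [6]
13. n6.acc = -9  [-9]
14. n10.idx = -8  [A.acc + 1]
15. n10.depth = "wqx"  [B₀.depth ++ "x"]
16. n11.env = 25  [B.idx + 33]
17. n11.acc = 5  [B.idx * -2 - 11]
18. n12.fin = 13  [terminal]
19. n11.idx = "vq"  ["vq"]
20. n11.off = 22  [e.fin + 9]
21. n10.fin = "np"  ["np"]
22. n5.fin = "xqwq"  [A.sig ++ B₀.depth]
23. n4.sig = "xqwqx"  [B.fin ++ "x"]
24. n4.live = -3  [len(B.fin) - 7]
25. n4.acc = 30  [len(B.fin) + 26]
26. n0.pre = "wxqwqx"  ["w" ++ A.sig]
27. n0.env = 5  [A.live * 3 + 14]
28. n0.mk = 1  [A.acc + A.live - 26]
29. n0.lim = 2  [A.live + 5]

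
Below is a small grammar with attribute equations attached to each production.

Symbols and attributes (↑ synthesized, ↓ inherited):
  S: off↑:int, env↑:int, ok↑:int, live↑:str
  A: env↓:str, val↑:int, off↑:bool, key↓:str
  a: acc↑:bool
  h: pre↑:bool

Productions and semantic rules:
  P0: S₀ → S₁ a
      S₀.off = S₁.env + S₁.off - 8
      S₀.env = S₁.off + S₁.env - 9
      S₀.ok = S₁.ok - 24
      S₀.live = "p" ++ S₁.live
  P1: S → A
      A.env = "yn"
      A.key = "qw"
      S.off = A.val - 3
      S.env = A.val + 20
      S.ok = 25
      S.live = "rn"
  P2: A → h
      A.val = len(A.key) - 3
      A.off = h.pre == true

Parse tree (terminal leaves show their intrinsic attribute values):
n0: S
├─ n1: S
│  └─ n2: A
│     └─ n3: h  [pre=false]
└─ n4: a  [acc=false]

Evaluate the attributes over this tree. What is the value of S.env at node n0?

1. n2.env = "yn"  ["yn"]
2. n2.key = "qw"  ["qw"]
3. n3.pre = false  [terminal]
4. n2.val = -1  [len(A.key) - 3]
5. n2.off = false  [h.pre == true]
6. n1.off = -4  [A.val - 3]
7. n1.env = 19  [A.val + 20]
8. n1.ok = 25  [25]
9. n1.live = "rn"  ["rn"]
10. n4.acc = false  [terminal]
11. n0.off = 7  [S₁.env + S₁.off - 8]
12. n0.env = 6  [S₁.off + S₁.env - 9]
13. n0.ok = 1  [S₁.ok - 24]
14. n0.live = "prn"  ["p" ++ S₁.live]

6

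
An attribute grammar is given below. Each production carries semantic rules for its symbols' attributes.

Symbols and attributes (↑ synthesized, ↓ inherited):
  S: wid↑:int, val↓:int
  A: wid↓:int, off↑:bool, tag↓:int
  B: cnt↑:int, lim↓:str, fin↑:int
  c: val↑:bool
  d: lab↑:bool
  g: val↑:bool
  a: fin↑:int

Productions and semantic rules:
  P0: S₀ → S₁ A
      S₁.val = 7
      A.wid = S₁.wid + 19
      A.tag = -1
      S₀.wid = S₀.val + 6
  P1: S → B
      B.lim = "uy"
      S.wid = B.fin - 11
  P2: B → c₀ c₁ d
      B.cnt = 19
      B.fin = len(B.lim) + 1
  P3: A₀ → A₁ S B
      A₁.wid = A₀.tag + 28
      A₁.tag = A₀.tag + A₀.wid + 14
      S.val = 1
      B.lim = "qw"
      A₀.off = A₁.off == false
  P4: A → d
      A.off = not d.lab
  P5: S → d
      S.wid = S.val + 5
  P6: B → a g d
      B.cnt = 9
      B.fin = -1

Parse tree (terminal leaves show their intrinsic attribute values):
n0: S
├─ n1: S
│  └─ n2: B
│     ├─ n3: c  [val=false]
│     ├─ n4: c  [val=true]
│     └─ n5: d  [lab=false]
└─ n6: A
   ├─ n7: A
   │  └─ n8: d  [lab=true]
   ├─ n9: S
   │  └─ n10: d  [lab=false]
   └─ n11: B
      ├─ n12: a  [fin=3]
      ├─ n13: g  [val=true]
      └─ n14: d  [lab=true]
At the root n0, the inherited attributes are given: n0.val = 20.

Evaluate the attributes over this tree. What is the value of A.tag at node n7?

24

1. n0.val = 20  [given at root]
2. n1.val = 7  [7]
3. n2.lim = "uy"  ["uy"]
4. n3.val = false  [terminal]
5. n4.val = true  [terminal]
6. n5.lab = false  [terminal]
7. n2.cnt = 19  [19]
8. n2.fin = 3  [len(B.lim) + 1]
9. n1.wid = -8  [B.fin - 11]
10. n6.wid = 11  [S₁.wid + 19]
11. n6.tag = -1  [-1]
12. n7.wid = 27  [A₀.tag + 28]
13. n7.tag = 24  [A₀.tag + A₀.wid + 14]
14. n8.lab = true  [terminal]
15. n7.off = false  [not d.lab]
16. n9.val = 1  [1]
17. n10.lab = false  [terminal]
18. n9.wid = 6  [S.val + 5]
19. n11.lim = "qw"  ["qw"]
20. n12.fin = 3  [terminal]
21. n13.val = true  [terminal]
22. n14.lab = true  [terminal]
23. n11.cnt = 9  [9]
24. n11.fin = -1  [-1]
25. n6.off = true  [A₁.off == false]
26. n0.wid = 26  [S₀.val + 6]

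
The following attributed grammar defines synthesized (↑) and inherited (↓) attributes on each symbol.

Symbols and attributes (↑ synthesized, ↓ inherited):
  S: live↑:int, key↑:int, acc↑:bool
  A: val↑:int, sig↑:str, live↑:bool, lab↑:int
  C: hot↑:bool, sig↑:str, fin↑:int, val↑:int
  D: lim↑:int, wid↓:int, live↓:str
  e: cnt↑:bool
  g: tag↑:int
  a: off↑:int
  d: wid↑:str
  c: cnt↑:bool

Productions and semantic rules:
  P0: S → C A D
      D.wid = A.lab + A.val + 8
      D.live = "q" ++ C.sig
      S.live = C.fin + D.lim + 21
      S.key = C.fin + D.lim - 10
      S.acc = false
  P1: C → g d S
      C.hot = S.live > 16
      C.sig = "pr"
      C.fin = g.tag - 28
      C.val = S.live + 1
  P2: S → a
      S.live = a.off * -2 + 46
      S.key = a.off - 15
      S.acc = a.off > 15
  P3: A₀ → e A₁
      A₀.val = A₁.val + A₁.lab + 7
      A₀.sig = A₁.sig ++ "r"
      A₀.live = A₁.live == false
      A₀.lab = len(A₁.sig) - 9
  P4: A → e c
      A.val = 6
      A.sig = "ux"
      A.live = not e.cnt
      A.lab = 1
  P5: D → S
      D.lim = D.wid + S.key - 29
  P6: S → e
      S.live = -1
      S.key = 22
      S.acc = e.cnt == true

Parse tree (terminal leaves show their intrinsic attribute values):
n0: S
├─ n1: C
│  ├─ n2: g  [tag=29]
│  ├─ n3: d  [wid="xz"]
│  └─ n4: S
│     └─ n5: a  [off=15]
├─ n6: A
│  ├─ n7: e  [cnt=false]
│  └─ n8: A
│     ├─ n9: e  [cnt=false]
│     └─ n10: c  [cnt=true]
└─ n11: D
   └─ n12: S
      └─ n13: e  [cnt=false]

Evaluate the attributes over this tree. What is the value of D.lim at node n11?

1. n2.tag = 29  [terminal]
2. n3.wid = "xz"  [terminal]
3. n5.off = 15  [terminal]
4. n4.live = 16  [a.off * -2 + 46]
5. n4.key = 0  [a.off - 15]
6. n4.acc = false  [a.off > 15]
7. n1.hot = false  [S.live > 16]
8. n1.sig = "pr"  ["pr"]
9. n1.fin = 1  [g.tag - 28]
10. n1.val = 17  [S.live + 1]
11. n7.cnt = false  [terminal]
12. n9.cnt = false  [terminal]
13. n10.cnt = true  [terminal]
14. n8.val = 6  [6]
15. n8.sig = "ux"  ["ux"]
16. n8.live = true  [not e.cnt]
17. n8.lab = 1  [1]
18. n6.val = 14  [A₁.val + A₁.lab + 7]
19. n6.sig = "uxr"  [A₁.sig ++ "r"]
20. n6.live = false  [A₁.live == false]
21. n6.lab = -7  [len(A₁.sig) - 9]
22. n11.wid = 15  [A.lab + A.val + 8]
23. n11.live = "qpr"  ["q" ++ C.sig]
24. n13.cnt = false  [terminal]
25. n12.live = -1  [-1]
26. n12.key = 22  [22]
27. n12.acc = false  [e.cnt == true]
28. n11.lim = 8  [D.wid + S.key - 29]
29. n0.live = 30  [C.fin + D.lim + 21]
30. n0.key = -1  [C.fin + D.lim - 10]
31. n0.acc = false  [false]

8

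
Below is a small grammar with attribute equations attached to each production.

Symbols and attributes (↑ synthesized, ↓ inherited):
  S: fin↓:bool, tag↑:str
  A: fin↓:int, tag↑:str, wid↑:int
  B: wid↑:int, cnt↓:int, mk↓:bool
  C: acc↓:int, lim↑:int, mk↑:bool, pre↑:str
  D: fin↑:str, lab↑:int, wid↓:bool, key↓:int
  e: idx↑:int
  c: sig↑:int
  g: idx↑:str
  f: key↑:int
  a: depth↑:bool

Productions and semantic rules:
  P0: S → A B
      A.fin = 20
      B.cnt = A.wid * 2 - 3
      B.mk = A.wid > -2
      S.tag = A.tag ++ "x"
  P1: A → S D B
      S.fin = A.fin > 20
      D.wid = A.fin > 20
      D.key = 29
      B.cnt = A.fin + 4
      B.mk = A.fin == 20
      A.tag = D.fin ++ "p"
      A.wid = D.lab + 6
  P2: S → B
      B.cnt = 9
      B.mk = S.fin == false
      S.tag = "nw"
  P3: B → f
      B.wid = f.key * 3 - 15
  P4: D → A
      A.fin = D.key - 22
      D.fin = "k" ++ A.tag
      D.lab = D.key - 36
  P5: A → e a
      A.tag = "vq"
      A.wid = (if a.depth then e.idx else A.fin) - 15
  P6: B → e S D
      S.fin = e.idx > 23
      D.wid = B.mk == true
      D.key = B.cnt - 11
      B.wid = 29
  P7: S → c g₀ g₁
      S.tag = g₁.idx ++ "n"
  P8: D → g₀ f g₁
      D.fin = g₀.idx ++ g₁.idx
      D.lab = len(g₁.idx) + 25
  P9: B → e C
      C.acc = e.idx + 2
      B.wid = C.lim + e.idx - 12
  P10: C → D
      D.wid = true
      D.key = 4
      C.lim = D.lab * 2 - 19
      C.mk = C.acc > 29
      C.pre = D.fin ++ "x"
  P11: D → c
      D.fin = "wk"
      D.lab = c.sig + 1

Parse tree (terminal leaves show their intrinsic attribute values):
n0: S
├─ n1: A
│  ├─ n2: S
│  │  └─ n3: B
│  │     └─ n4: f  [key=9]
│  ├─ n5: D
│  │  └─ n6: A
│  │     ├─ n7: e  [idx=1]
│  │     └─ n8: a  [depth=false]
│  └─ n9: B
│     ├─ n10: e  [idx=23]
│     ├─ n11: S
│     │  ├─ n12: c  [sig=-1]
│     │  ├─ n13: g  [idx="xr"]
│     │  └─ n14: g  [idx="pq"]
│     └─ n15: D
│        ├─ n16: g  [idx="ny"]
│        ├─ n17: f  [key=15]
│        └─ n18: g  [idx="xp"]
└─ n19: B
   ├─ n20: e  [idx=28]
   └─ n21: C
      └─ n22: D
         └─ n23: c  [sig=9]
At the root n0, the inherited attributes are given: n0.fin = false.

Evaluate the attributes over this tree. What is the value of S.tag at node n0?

1. n0.fin = false  [given at root]
2. n1.fin = 20  [20]
3. n2.fin = false  [A.fin > 20]
4. n3.cnt = 9  [9]
5. n3.mk = true  [S.fin == false]
6. n4.key = 9  [terminal]
7. n3.wid = 12  [f.key * 3 - 15]
8. n2.tag = "nw"  ["nw"]
9. n5.wid = false  [A.fin > 20]
10. n5.key = 29  [29]
11. n6.fin = 7  [D.key - 22]
12. n7.idx = 1  [terminal]
13. n8.depth = false  [terminal]
14. n6.tag = "vq"  ["vq"]
15. n6.wid = -8  [(if a.depth then e.idx else A.fin) - 15]
16. n5.fin = "kvq"  ["k" ++ A.tag]
17. n5.lab = -7  [D.key - 36]
18. n9.cnt = 24  [A.fin + 4]
19. n9.mk = true  [A.fin == 20]
20. n10.idx = 23  [terminal]
21. n11.fin = false  [e.idx > 23]
22. n12.sig = -1  [terminal]
23. n13.idx = "xr"  [terminal]
24. n14.idx = "pq"  [terminal]
25. n11.tag = "pqn"  [g₁.idx ++ "n"]
26. n15.wid = true  [B.mk == true]
27. n15.key = 13  [B.cnt - 11]
28. n16.idx = "ny"  [terminal]
29. n17.key = 15  [terminal]
30. n18.idx = "xp"  [terminal]
31. n15.fin = "nyxp"  [g₀.idx ++ g₁.idx]
32. n15.lab = 27  [len(g₁.idx) + 25]
33. n9.wid = 29  [29]
34. n1.tag = "kvqp"  [D.fin ++ "p"]
35. n1.wid = -1  [D.lab + 6]
36. n19.cnt = -5  [A.wid * 2 - 3]
37. n19.mk = true  [A.wid > -2]
38. n20.idx = 28  [terminal]
39. n21.acc = 30  [e.idx + 2]
40. n22.wid = true  [true]
41. n22.key = 4  [4]
42. n23.sig = 9  [terminal]
43. n22.fin = "wk"  ["wk"]
44. n22.lab = 10  [c.sig + 1]
45. n21.lim = 1  [D.lab * 2 - 19]
46. n21.mk = true  [C.acc > 29]
47. n21.pre = "wkx"  [D.fin ++ "x"]
48. n19.wid = 17  [C.lim + e.idx - 12]
49. n0.tag = "kvqpx"  [A.tag ++ "x"]

"kvqpx"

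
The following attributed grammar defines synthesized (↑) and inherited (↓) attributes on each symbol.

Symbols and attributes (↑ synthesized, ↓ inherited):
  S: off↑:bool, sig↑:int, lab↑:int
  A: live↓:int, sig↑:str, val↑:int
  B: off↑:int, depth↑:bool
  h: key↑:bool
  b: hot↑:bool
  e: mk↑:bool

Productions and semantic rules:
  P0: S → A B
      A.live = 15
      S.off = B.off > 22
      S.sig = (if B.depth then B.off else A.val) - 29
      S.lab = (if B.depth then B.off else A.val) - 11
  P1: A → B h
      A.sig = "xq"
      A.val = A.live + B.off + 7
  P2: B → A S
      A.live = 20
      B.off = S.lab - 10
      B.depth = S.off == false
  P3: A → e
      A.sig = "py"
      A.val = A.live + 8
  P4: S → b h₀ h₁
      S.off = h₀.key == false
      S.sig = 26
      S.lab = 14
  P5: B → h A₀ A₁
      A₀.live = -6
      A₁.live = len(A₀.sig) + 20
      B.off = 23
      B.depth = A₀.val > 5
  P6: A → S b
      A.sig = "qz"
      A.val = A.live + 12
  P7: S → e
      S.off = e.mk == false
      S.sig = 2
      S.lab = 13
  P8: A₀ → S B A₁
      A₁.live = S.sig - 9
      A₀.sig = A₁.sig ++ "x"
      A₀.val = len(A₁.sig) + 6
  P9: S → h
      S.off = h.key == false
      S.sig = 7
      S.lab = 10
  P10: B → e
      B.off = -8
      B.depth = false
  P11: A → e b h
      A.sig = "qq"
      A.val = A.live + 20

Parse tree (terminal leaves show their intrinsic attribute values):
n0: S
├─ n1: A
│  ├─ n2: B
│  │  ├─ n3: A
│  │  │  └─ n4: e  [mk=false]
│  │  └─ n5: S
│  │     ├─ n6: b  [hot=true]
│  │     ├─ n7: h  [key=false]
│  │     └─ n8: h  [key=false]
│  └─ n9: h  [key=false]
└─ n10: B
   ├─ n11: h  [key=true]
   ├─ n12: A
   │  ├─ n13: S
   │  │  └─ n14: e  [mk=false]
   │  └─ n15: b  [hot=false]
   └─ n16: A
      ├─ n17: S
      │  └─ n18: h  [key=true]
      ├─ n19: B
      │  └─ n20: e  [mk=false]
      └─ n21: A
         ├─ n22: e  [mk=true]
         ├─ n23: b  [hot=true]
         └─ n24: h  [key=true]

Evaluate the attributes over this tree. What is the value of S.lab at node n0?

1. n1.live = 15  [15]
2. n3.live = 20  [20]
3. n4.mk = false  [terminal]
4. n3.sig = "py"  ["py"]
5. n3.val = 28  [A.live + 8]
6. n6.hot = true  [terminal]
7. n7.key = false  [terminal]
8. n8.key = false  [terminal]
9. n5.off = true  [h₀.key == false]
10. n5.sig = 26  [26]
11. n5.lab = 14  [14]
12. n2.off = 4  [S.lab - 10]
13. n2.depth = false  [S.off == false]
14. n9.key = false  [terminal]
15. n1.sig = "xq"  ["xq"]
16. n1.val = 26  [A.live + B.off + 7]
17. n11.key = true  [terminal]
18. n12.live = -6  [-6]
19. n14.mk = false  [terminal]
20. n13.off = true  [e.mk == false]
21. n13.sig = 2  [2]
22. n13.lab = 13  [13]
23. n15.hot = false  [terminal]
24. n12.sig = "qz"  ["qz"]
25. n12.val = 6  [A.live + 12]
26. n16.live = 22  [len(A₀.sig) + 20]
27. n18.key = true  [terminal]
28. n17.off = false  [h.key == false]
29. n17.sig = 7  [7]
30. n17.lab = 10  [10]
31. n20.mk = false  [terminal]
32. n19.off = -8  [-8]
33. n19.depth = false  [false]
34. n21.live = -2  [S.sig - 9]
35. n22.mk = true  [terminal]
36. n23.hot = true  [terminal]
37. n24.key = true  [terminal]
38. n21.sig = "qq"  ["qq"]
39. n21.val = 18  [A.live + 20]
40. n16.sig = "qqx"  [A₁.sig ++ "x"]
41. n16.val = 8  [len(A₁.sig) + 6]
42. n10.off = 23  [23]
43. n10.depth = true  [A₀.val > 5]
44. n0.off = true  [B.off > 22]
45. n0.sig = -6  [(if B.depth then B.off else A.val) - 29]
46. n0.lab = 12  [(if B.depth then B.off else A.val) - 11]

12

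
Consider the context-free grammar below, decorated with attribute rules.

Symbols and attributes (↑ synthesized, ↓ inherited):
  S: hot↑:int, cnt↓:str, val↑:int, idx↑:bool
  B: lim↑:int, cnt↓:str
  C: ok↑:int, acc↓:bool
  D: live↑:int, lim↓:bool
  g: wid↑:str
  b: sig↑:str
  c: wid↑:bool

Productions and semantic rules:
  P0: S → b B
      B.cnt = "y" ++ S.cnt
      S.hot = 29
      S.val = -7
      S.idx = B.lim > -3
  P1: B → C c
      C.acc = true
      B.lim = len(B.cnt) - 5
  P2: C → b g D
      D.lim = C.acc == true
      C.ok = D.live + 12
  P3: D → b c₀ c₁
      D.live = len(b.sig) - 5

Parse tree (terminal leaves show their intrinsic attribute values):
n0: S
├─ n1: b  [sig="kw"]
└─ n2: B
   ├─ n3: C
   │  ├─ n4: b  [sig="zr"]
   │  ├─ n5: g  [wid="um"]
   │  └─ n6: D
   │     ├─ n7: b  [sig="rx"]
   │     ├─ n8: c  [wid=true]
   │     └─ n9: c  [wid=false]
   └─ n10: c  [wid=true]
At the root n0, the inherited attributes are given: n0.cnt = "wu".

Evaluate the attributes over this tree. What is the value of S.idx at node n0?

true

1. n0.cnt = "wu"  [given at root]
2. n1.sig = "kw"  [terminal]
3. n2.cnt = "ywu"  ["y" ++ S.cnt]
4. n3.acc = true  [true]
5. n4.sig = "zr"  [terminal]
6. n5.wid = "um"  [terminal]
7. n6.lim = true  [C.acc == true]
8. n7.sig = "rx"  [terminal]
9. n8.wid = true  [terminal]
10. n9.wid = false  [terminal]
11. n6.live = -3  [len(b.sig) - 5]
12. n3.ok = 9  [D.live + 12]
13. n10.wid = true  [terminal]
14. n2.lim = -2  [len(B.cnt) - 5]
15. n0.hot = 29  [29]
16. n0.val = -7  [-7]
17. n0.idx = true  [B.lim > -3]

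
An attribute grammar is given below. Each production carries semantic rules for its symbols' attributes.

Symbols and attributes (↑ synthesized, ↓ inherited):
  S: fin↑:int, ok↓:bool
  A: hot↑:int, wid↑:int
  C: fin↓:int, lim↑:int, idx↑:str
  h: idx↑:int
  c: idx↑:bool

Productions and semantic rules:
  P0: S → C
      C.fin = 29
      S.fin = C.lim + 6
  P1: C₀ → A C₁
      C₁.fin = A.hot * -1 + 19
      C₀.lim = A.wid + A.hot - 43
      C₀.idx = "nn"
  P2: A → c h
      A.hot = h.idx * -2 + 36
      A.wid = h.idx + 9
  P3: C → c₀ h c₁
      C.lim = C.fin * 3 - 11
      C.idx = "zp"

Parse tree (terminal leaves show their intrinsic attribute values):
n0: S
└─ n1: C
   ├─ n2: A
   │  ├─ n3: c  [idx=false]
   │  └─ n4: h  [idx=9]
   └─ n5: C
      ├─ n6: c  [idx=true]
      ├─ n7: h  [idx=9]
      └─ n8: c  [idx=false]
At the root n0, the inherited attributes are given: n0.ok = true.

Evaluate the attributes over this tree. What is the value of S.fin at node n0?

1. n0.ok = true  [given at root]
2. n1.fin = 29  [29]
3. n3.idx = false  [terminal]
4. n4.idx = 9  [terminal]
5. n2.hot = 18  [h.idx * -2 + 36]
6. n2.wid = 18  [h.idx + 9]
7. n5.fin = 1  [A.hot * -1 + 19]
8. n6.idx = true  [terminal]
9. n7.idx = 9  [terminal]
10. n8.idx = false  [terminal]
11. n5.lim = -8  [C.fin * 3 - 11]
12. n5.idx = "zp"  ["zp"]
13. n1.lim = -7  [A.wid + A.hot - 43]
14. n1.idx = "nn"  ["nn"]
15. n0.fin = -1  [C.lim + 6]

-1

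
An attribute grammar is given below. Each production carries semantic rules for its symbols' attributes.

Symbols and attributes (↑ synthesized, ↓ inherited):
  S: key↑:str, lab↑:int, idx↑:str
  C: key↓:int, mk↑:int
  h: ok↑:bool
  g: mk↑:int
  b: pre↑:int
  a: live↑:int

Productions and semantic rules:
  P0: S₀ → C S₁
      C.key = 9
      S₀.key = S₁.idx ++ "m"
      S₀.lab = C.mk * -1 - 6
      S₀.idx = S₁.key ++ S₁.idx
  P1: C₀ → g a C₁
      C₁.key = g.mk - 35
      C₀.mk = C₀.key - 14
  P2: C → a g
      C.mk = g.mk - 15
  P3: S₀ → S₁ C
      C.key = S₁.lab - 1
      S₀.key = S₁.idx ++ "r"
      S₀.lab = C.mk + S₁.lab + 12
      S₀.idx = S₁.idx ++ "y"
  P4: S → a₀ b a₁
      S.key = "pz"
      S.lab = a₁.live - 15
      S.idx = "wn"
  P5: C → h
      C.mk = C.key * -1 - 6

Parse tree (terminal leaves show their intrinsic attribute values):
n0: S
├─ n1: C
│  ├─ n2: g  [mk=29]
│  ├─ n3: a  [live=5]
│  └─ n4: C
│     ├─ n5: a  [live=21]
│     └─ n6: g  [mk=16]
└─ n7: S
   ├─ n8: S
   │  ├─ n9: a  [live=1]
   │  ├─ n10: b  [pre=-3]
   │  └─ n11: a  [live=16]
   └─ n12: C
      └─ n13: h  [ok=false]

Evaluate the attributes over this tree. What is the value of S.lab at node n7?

7

1. n1.key = 9  [9]
2. n2.mk = 29  [terminal]
3. n3.live = 5  [terminal]
4. n4.key = -6  [g.mk - 35]
5. n5.live = 21  [terminal]
6. n6.mk = 16  [terminal]
7. n4.mk = 1  [g.mk - 15]
8. n1.mk = -5  [C₀.key - 14]
9. n9.live = 1  [terminal]
10. n10.pre = -3  [terminal]
11. n11.live = 16  [terminal]
12. n8.key = "pz"  ["pz"]
13. n8.lab = 1  [a₁.live - 15]
14. n8.idx = "wn"  ["wn"]
15. n12.key = 0  [S₁.lab - 1]
16. n13.ok = false  [terminal]
17. n12.mk = -6  [C.key * -1 - 6]
18. n7.key = "wnr"  [S₁.idx ++ "r"]
19. n7.lab = 7  [C.mk + S₁.lab + 12]
20. n7.idx = "wny"  [S₁.idx ++ "y"]
21. n0.key = "wnym"  [S₁.idx ++ "m"]
22. n0.lab = -1  [C.mk * -1 - 6]
23. n0.idx = "wnrwny"  [S₁.key ++ S₁.idx]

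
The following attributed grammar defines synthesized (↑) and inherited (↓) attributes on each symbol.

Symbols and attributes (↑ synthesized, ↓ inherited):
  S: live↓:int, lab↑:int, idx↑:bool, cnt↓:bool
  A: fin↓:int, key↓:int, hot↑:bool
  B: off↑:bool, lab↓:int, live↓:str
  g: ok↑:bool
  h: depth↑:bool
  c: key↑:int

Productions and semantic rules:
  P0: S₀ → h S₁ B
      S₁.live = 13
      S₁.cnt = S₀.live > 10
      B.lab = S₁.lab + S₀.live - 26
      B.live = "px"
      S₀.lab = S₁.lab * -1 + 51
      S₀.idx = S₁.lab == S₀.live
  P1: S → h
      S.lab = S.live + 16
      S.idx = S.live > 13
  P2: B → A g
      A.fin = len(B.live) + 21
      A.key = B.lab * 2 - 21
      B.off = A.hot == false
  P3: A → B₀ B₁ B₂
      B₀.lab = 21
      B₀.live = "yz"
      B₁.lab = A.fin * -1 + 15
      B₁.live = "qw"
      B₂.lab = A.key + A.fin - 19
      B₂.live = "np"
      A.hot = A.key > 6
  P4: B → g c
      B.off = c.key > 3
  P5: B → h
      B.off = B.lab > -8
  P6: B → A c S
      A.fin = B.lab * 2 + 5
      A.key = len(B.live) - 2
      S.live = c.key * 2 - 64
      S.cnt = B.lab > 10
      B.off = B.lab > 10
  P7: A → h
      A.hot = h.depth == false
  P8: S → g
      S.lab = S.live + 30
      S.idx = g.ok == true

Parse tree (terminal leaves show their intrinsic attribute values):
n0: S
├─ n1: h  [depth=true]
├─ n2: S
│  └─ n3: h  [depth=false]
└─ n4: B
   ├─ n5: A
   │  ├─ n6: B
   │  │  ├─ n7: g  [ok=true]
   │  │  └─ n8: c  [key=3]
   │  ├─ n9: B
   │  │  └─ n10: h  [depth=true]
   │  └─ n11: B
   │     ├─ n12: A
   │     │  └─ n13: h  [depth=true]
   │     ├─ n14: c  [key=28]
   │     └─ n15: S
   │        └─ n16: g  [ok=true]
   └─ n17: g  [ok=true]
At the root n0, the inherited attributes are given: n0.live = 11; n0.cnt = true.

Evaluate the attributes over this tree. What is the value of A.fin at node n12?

1. n0.live = 11  [given at root]
2. n0.cnt = true  [given at root]
3. n1.depth = true  [terminal]
4. n2.live = 13  [13]
5. n2.cnt = true  [S₀.live > 10]
6. n3.depth = false  [terminal]
7. n2.lab = 29  [S.live + 16]
8. n2.idx = false  [S.live > 13]
9. n4.lab = 14  [S₁.lab + S₀.live - 26]
10. n4.live = "px"  ["px"]
11. n5.fin = 23  [len(B.live) + 21]
12. n5.key = 7  [B.lab * 2 - 21]
13. n6.lab = 21  [21]
14. n6.live = "yz"  ["yz"]
15. n7.ok = true  [terminal]
16. n8.key = 3  [terminal]
17. n6.off = false  [c.key > 3]
18. n9.lab = -8  [A.fin * -1 + 15]
19. n9.live = "qw"  ["qw"]
20. n10.depth = true  [terminal]
21. n9.off = false  [B.lab > -8]
22. n11.lab = 11  [A.key + A.fin - 19]
23. n11.live = "np"  ["np"]
24. n12.fin = 27  [B.lab * 2 + 5]
25. n12.key = 0  [len(B.live) - 2]
26. n13.depth = true  [terminal]
27. n12.hot = false  [h.depth == false]
28. n14.key = 28  [terminal]
29. n15.live = -8  [c.key * 2 - 64]
30. n15.cnt = true  [B.lab > 10]
31. n16.ok = true  [terminal]
32. n15.lab = 22  [S.live + 30]
33. n15.idx = true  [g.ok == true]
34. n11.off = true  [B.lab > 10]
35. n5.hot = true  [A.key > 6]
36. n17.ok = true  [terminal]
37. n4.off = false  [A.hot == false]
38. n0.lab = 22  [S₁.lab * -1 + 51]
39. n0.idx = false  [S₁.lab == S₀.live]

27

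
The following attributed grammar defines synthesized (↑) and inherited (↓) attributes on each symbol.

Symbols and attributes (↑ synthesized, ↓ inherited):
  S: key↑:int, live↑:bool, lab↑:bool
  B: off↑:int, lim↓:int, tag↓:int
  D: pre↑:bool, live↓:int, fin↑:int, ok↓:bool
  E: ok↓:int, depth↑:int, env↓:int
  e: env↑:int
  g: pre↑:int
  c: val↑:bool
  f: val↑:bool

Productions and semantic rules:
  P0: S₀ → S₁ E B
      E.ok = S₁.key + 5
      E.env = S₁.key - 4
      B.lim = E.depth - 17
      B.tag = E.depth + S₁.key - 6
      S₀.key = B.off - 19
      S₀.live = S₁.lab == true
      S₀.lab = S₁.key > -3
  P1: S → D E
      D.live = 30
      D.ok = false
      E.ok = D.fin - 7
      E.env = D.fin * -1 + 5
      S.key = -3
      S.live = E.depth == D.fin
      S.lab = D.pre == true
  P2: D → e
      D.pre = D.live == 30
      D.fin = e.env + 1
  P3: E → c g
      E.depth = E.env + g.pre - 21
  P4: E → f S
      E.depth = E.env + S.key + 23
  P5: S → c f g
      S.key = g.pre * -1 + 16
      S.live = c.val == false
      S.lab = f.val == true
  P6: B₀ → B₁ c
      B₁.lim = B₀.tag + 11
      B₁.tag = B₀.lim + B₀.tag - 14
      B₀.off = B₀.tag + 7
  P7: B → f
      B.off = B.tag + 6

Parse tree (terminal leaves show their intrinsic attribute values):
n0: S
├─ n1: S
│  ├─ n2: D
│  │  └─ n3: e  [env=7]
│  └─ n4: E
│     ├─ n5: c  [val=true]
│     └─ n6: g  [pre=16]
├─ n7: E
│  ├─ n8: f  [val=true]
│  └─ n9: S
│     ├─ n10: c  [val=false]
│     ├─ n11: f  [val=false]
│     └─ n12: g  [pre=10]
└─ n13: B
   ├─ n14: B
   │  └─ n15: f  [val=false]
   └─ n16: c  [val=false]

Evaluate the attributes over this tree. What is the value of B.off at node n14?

1. n2.live = 30  [30]
2. n2.ok = false  [false]
3. n3.env = 7  [terminal]
4. n2.pre = true  [D.live == 30]
5. n2.fin = 8  [e.env + 1]
6. n4.ok = 1  [D.fin - 7]
7. n4.env = -3  [D.fin * -1 + 5]
8. n5.val = true  [terminal]
9. n6.pre = 16  [terminal]
10. n4.depth = -8  [E.env + g.pre - 21]
11. n1.key = -3  [-3]
12. n1.live = false  [E.depth == D.fin]
13. n1.lab = true  [D.pre == true]
14. n7.ok = 2  [S₁.key + 5]
15. n7.env = -7  [S₁.key - 4]
16. n8.val = true  [terminal]
17. n10.val = false  [terminal]
18. n11.val = false  [terminal]
19. n12.pre = 10  [terminal]
20. n9.key = 6  [g.pre * -1 + 16]
21. n9.live = true  [c.val == false]
22. n9.lab = false  [f.val == true]
23. n7.depth = 22  [E.env + S.key + 23]
24. n13.lim = 5  [E.depth - 17]
25. n13.tag = 13  [E.depth + S₁.key - 6]
26. n14.lim = 24  [B₀.tag + 11]
27. n14.tag = 4  [B₀.lim + B₀.tag - 14]
28. n15.val = false  [terminal]
29. n14.off = 10  [B.tag + 6]
30. n16.val = false  [terminal]
31. n13.off = 20  [B₀.tag + 7]
32. n0.key = 1  [B.off - 19]
33. n0.live = true  [S₁.lab == true]
34. n0.lab = false  [S₁.key > -3]

10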